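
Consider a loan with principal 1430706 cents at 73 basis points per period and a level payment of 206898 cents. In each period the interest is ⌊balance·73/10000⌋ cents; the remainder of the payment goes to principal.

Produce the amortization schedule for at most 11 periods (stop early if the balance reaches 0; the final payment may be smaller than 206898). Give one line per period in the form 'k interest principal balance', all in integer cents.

1 10444 196454 1234252
2 9010 197888 1036364
3 7565 199333 837031
4 6110 200788 636243
5 4644 202254 433989
6 3168 203730 230259
7 1680 205218 25041
8 182 25041 0

1. interest=⌊1430706·73/10000⌋=10444; principal=206898-10444=196454; balance=1430706-196454=1234252
2. interest=⌊1234252·73/10000⌋=9010; principal=206898-9010=197888; balance=1234252-197888=1036364
3. interest=⌊1036364·73/10000⌋=7565; principal=206898-7565=199333; balance=1036364-199333=837031
4. interest=⌊837031·73/10000⌋=6110; principal=206898-6110=200788; balance=837031-200788=636243
5. interest=⌊636243·73/10000⌋=4644; principal=206898-4644=202254; balance=636243-202254=433989
6. interest=⌊433989·73/10000⌋=3168; principal=206898-3168=203730; balance=433989-203730=230259
7. interest=⌊230259·73/10000⌋=1680; principal=206898-1680=205218; balance=230259-205218=25041
8. interest=⌊25041·73/10000⌋=182; principal=min(206898-182,25041)=25041; balance=25041-25041=0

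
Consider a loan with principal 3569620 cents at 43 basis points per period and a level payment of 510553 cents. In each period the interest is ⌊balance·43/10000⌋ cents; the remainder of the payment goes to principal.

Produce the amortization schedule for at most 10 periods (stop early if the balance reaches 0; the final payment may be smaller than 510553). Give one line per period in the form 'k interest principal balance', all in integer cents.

1 15349 495204 3074416
2 13219 497334 2577082
3 11081 499472 2077610
4 8933 501620 1575990
5 6776 503777 1072213
6 4610 505943 566270
7 2434 508119 58151
8 250 58151 0

1. interest=⌊3569620·43/10000⌋=15349; principal=510553-15349=495204; balance=3569620-495204=3074416
2. interest=⌊3074416·43/10000⌋=13219; principal=510553-13219=497334; balance=3074416-497334=2577082
3. interest=⌊2577082·43/10000⌋=11081; principal=510553-11081=499472; balance=2577082-499472=2077610
4. interest=⌊2077610·43/10000⌋=8933; principal=510553-8933=501620; balance=2077610-501620=1575990
5. interest=⌊1575990·43/10000⌋=6776; principal=510553-6776=503777; balance=1575990-503777=1072213
6. interest=⌊1072213·43/10000⌋=4610; principal=510553-4610=505943; balance=1072213-505943=566270
7. interest=⌊566270·43/10000⌋=2434; principal=510553-2434=508119; balance=566270-508119=58151
8. interest=⌊58151·43/10000⌋=250; principal=min(510553-250,58151)=58151; balance=58151-58151=0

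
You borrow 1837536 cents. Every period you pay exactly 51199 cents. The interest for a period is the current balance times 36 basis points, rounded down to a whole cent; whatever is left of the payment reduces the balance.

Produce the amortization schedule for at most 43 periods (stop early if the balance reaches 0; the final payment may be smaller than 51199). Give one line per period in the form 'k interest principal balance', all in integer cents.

1. interest=⌊1837536·36/10000⌋=6615; principal=51199-6615=44584; balance=1837536-44584=1792952
2. interest=⌊1792952·36/10000⌋=6454; principal=51199-6454=44745; balance=1792952-44745=1748207
3. interest=⌊1748207·36/10000⌋=6293; principal=51199-6293=44906; balance=1748207-44906=1703301
4. interest=⌊1703301·36/10000⌋=6131; principal=51199-6131=45068; balance=1703301-45068=1658233
5. interest=⌊1658233·36/10000⌋=5969; principal=51199-5969=45230; balance=1658233-45230=1613003
6. interest=⌊1613003·36/10000⌋=5806; principal=51199-5806=45393; balance=1613003-45393=1567610
7. interest=⌊1567610·36/10000⌋=5643; principal=51199-5643=45556; balance=1567610-45556=1522054
8. interest=⌊1522054·36/10000⌋=5479; principal=51199-5479=45720; balance=1522054-45720=1476334
9. interest=⌊1476334·36/10000⌋=5314; principal=51199-5314=45885; balance=1476334-45885=1430449
10. interest=⌊1430449·36/10000⌋=5149; principal=51199-5149=46050; balance=1430449-46050=1384399
11. interest=⌊1384399·36/10000⌋=4983; principal=51199-4983=46216; balance=1384399-46216=1338183
12. interest=⌊1338183·36/10000⌋=4817; principal=51199-4817=46382; balance=1338183-46382=1291801
13. interest=⌊1291801·36/10000⌋=4650; principal=51199-4650=46549; balance=1291801-46549=1245252
14. interest=⌊1245252·36/10000⌋=4482; principal=51199-4482=46717; balance=1245252-46717=1198535
15. interest=⌊1198535·36/10000⌋=4314; principal=51199-4314=46885; balance=1198535-46885=1151650
16. interest=⌊1151650·36/10000⌋=4145; principal=51199-4145=47054; balance=1151650-47054=1104596
17. interest=⌊1104596·36/10000⌋=3976; principal=51199-3976=47223; balance=1104596-47223=1057373
18. interest=⌊1057373·36/10000⌋=3806; principal=51199-3806=47393; balance=1057373-47393=1009980
19. interest=⌊1009980·36/10000⌋=3635; principal=51199-3635=47564; balance=1009980-47564=962416
20. interest=⌊962416·36/10000⌋=3464; principal=51199-3464=47735; balance=962416-47735=914681
21. interest=⌊914681·36/10000⌋=3292; principal=51199-3292=47907; balance=914681-47907=866774
22. interest=⌊866774·36/10000⌋=3120; principal=51199-3120=48079; balance=866774-48079=818695
23. interest=⌊818695·36/10000⌋=2947; principal=51199-2947=48252; balance=818695-48252=770443
24. interest=⌊770443·36/10000⌋=2773; principal=51199-2773=48426; balance=770443-48426=722017
25. interest=⌊722017·36/10000⌋=2599; principal=51199-2599=48600; balance=722017-48600=673417
26. interest=⌊673417·36/10000⌋=2424; principal=51199-2424=48775; balance=673417-48775=624642
27. interest=⌊624642·36/10000⌋=2248; principal=51199-2248=48951; balance=624642-48951=575691
28. interest=⌊575691·36/10000⌋=2072; principal=51199-2072=49127; balance=575691-49127=526564
29. interest=⌊526564·36/10000⌋=1895; principal=51199-1895=49304; balance=526564-49304=477260
30. interest=⌊477260·36/10000⌋=1718; principal=51199-1718=49481; balance=477260-49481=427779
31. interest=⌊427779·36/10000⌋=1540; principal=51199-1540=49659; balance=427779-49659=378120
32. interest=⌊378120·36/10000⌋=1361; principal=51199-1361=49838; balance=378120-49838=328282
33. interest=⌊328282·36/10000⌋=1181; principal=51199-1181=50018; balance=328282-50018=278264
34. interest=⌊278264·36/10000⌋=1001; principal=51199-1001=50198; balance=278264-50198=228066
35. interest=⌊228066·36/10000⌋=821; principal=51199-821=50378; balance=228066-50378=177688
36. interest=⌊177688·36/10000⌋=639; principal=51199-639=50560; balance=177688-50560=127128
37. interest=⌊127128·36/10000⌋=457; principal=51199-457=50742; balance=127128-50742=76386
38. interest=⌊76386·36/10000⌋=274; principal=51199-274=50925; balance=76386-50925=25461
39. interest=⌊25461·36/10000⌋=91; principal=min(51199-91,25461)=25461; balance=25461-25461=0

1 6615 44584 1792952
2 6454 44745 1748207
3 6293 44906 1703301
4 6131 45068 1658233
5 5969 45230 1613003
6 5806 45393 1567610
7 5643 45556 1522054
8 5479 45720 1476334
9 5314 45885 1430449
10 5149 46050 1384399
11 4983 46216 1338183
12 4817 46382 1291801
13 4650 46549 1245252
14 4482 46717 1198535
15 4314 46885 1151650
16 4145 47054 1104596
17 3976 47223 1057373
18 3806 47393 1009980
19 3635 47564 962416
20 3464 47735 914681
21 3292 47907 866774
22 3120 48079 818695
23 2947 48252 770443
24 2773 48426 722017
25 2599 48600 673417
26 2424 48775 624642
27 2248 48951 575691
28 2072 49127 526564
29 1895 49304 477260
30 1718 49481 427779
31 1540 49659 378120
32 1361 49838 328282
33 1181 50018 278264
34 1001 50198 228066
35 821 50378 177688
36 639 50560 127128
37 457 50742 76386
38 274 50925 25461
39 91 25461 0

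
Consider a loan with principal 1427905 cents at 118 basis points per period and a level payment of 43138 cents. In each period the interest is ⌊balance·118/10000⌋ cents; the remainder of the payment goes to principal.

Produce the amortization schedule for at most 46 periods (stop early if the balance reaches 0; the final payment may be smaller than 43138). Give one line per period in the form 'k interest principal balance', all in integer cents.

1 16849 26289 1401616
2 16539 26599 1375017
3 16225 26913 1348104
4 15907 27231 1320873
5 15586 27552 1293321
6 15261 27877 1265444
7 14932 28206 1237238
8 14599 28539 1208699
9 14262 28876 1179823
10 13921 29217 1150606
11 13577 29561 1121045
12 13228 29910 1091135
13 12875 30263 1060872
14 12518 30620 1030252
15 12156 30982 999270
16 11791 31347 967923
17 11421 31717 936206
18 11047 32091 904115
19 10668 32470 871645
20 10285 32853 838792
21 9897 33241 805551
22 9505 33633 771918
23 9108 34030 737888
24 8707 34431 703457
25 8300 34838 668619
26 7889 35249 633370
27 7473 35665 597705
28 7052 36086 561619
29 6627 36511 525108
30 6196 36942 488166
31 5760 37378 450788
32 5319 37819 412969
33 4873 38265 374704
34 4421 38717 335987
35 3964 39174 296813
36 3502 39636 257177
37 3034 40104 217073
38 2561 40577 176496
39 2082 41056 135440
40 1598 41540 93900
41 1108 42030 51870
42 612 42526 9344
43 110 9344 0

1. interest=⌊1427905·118/10000⌋=16849; principal=43138-16849=26289; balance=1427905-26289=1401616
2. interest=⌊1401616·118/10000⌋=16539; principal=43138-16539=26599; balance=1401616-26599=1375017
3. interest=⌊1375017·118/10000⌋=16225; principal=43138-16225=26913; balance=1375017-26913=1348104
4. interest=⌊1348104·118/10000⌋=15907; principal=43138-15907=27231; balance=1348104-27231=1320873
5. interest=⌊1320873·118/10000⌋=15586; principal=43138-15586=27552; balance=1320873-27552=1293321
6. interest=⌊1293321·118/10000⌋=15261; principal=43138-15261=27877; balance=1293321-27877=1265444
7. interest=⌊1265444·118/10000⌋=14932; principal=43138-14932=28206; balance=1265444-28206=1237238
8. interest=⌊1237238·118/10000⌋=14599; principal=43138-14599=28539; balance=1237238-28539=1208699
9. interest=⌊1208699·118/10000⌋=14262; principal=43138-14262=28876; balance=1208699-28876=1179823
10. interest=⌊1179823·118/10000⌋=13921; principal=43138-13921=29217; balance=1179823-29217=1150606
11. interest=⌊1150606·118/10000⌋=13577; principal=43138-13577=29561; balance=1150606-29561=1121045
12. interest=⌊1121045·118/10000⌋=13228; principal=43138-13228=29910; balance=1121045-29910=1091135
13. interest=⌊1091135·118/10000⌋=12875; principal=43138-12875=30263; balance=1091135-30263=1060872
14. interest=⌊1060872·118/10000⌋=12518; principal=43138-12518=30620; balance=1060872-30620=1030252
15. interest=⌊1030252·118/10000⌋=12156; principal=43138-12156=30982; balance=1030252-30982=999270
16. interest=⌊999270·118/10000⌋=11791; principal=43138-11791=31347; balance=999270-31347=967923
17. interest=⌊967923·118/10000⌋=11421; principal=43138-11421=31717; balance=967923-31717=936206
18. interest=⌊936206·118/10000⌋=11047; principal=43138-11047=32091; balance=936206-32091=904115
19. interest=⌊904115·118/10000⌋=10668; principal=43138-10668=32470; balance=904115-32470=871645
20. interest=⌊871645·118/10000⌋=10285; principal=43138-10285=32853; balance=871645-32853=838792
21. interest=⌊838792·118/10000⌋=9897; principal=43138-9897=33241; balance=838792-33241=805551
22. interest=⌊805551·118/10000⌋=9505; principal=43138-9505=33633; balance=805551-33633=771918
23. interest=⌊771918·118/10000⌋=9108; principal=43138-9108=34030; balance=771918-34030=737888
24. interest=⌊737888·118/10000⌋=8707; principal=43138-8707=34431; balance=737888-34431=703457
25. interest=⌊703457·118/10000⌋=8300; principal=43138-8300=34838; balance=703457-34838=668619
26. interest=⌊668619·118/10000⌋=7889; principal=43138-7889=35249; balance=668619-35249=633370
27. interest=⌊633370·118/10000⌋=7473; principal=43138-7473=35665; balance=633370-35665=597705
28. interest=⌊597705·118/10000⌋=7052; principal=43138-7052=36086; balance=597705-36086=561619
29. interest=⌊561619·118/10000⌋=6627; principal=43138-6627=36511; balance=561619-36511=525108
30. interest=⌊525108·118/10000⌋=6196; principal=43138-6196=36942; balance=525108-36942=488166
31. interest=⌊488166·118/10000⌋=5760; principal=43138-5760=37378; balance=488166-37378=450788
32. interest=⌊450788·118/10000⌋=5319; principal=43138-5319=37819; balance=450788-37819=412969
33. interest=⌊412969·118/10000⌋=4873; principal=43138-4873=38265; balance=412969-38265=374704
34. interest=⌊374704·118/10000⌋=4421; principal=43138-4421=38717; balance=374704-38717=335987
35. interest=⌊335987·118/10000⌋=3964; principal=43138-3964=39174; balance=335987-39174=296813
36. interest=⌊296813·118/10000⌋=3502; principal=43138-3502=39636; balance=296813-39636=257177
37. interest=⌊257177·118/10000⌋=3034; principal=43138-3034=40104; balance=257177-40104=217073
38. interest=⌊217073·118/10000⌋=2561; principal=43138-2561=40577; balance=217073-40577=176496
39. interest=⌊176496·118/10000⌋=2082; principal=43138-2082=41056; balance=176496-41056=135440
40. interest=⌊135440·118/10000⌋=1598; principal=43138-1598=41540; balance=135440-41540=93900
41. interest=⌊93900·118/10000⌋=1108; principal=43138-1108=42030; balance=93900-42030=51870
42. interest=⌊51870·118/10000⌋=612; principal=43138-612=42526; balance=51870-42526=9344
43. interest=⌊9344·118/10000⌋=110; principal=min(43138-110,9344)=9344; balance=9344-9344=0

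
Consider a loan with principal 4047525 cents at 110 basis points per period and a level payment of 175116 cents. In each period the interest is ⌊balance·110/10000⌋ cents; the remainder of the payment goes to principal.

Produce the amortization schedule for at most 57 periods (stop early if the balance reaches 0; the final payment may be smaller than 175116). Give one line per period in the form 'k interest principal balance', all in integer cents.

1 44522 130594 3916931
2 43086 132030 3784901
3 41633 133483 3651418
4 40165 134951 3516467
5 38681 136435 3380032
6 37180 137936 3242096
7 35663 139453 3102643
8 34129 140987 2961656
9 32578 142538 2819118
10 31010 144106 2675012
11 29425 145691 2529321
12 27822 147294 2382027
13 26202 148914 2233113
14 24564 150552 2082561
15 22908 152208 1930353
16 21233 153883 1776470
17 19541 155575 1620895
18 17829 157287 1463608
19 16099 159017 1304591
20 14350 160766 1143825
21 12582 162534 981291
22 10794 164322 816969
23 8986 166130 650839
24 7159 167957 482882
25 5311 169805 313077
26 3443 171673 141404
27 1555 141404 0

1. interest=⌊4047525·110/10000⌋=44522; principal=175116-44522=130594; balance=4047525-130594=3916931
2. interest=⌊3916931·110/10000⌋=43086; principal=175116-43086=132030; balance=3916931-132030=3784901
3. interest=⌊3784901·110/10000⌋=41633; principal=175116-41633=133483; balance=3784901-133483=3651418
4. interest=⌊3651418·110/10000⌋=40165; principal=175116-40165=134951; balance=3651418-134951=3516467
5. interest=⌊3516467·110/10000⌋=38681; principal=175116-38681=136435; balance=3516467-136435=3380032
6. interest=⌊3380032·110/10000⌋=37180; principal=175116-37180=137936; balance=3380032-137936=3242096
7. interest=⌊3242096·110/10000⌋=35663; principal=175116-35663=139453; balance=3242096-139453=3102643
8. interest=⌊3102643·110/10000⌋=34129; principal=175116-34129=140987; balance=3102643-140987=2961656
9. interest=⌊2961656·110/10000⌋=32578; principal=175116-32578=142538; balance=2961656-142538=2819118
10. interest=⌊2819118·110/10000⌋=31010; principal=175116-31010=144106; balance=2819118-144106=2675012
11. interest=⌊2675012·110/10000⌋=29425; principal=175116-29425=145691; balance=2675012-145691=2529321
12. interest=⌊2529321·110/10000⌋=27822; principal=175116-27822=147294; balance=2529321-147294=2382027
13. interest=⌊2382027·110/10000⌋=26202; principal=175116-26202=148914; balance=2382027-148914=2233113
14. interest=⌊2233113·110/10000⌋=24564; principal=175116-24564=150552; balance=2233113-150552=2082561
15. interest=⌊2082561·110/10000⌋=22908; principal=175116-22908=152208; balance=2082561-152208=1930353
16. interest=⌊1930353·110/10000⌋=21233; principal=175116-21233=153883; balance=1930353-153883=1776470
17. interest=⌊1776470·110/10000⌋=19541; principal=175116-19541=155575; balance=1776470-155575=1620895
18. interest=⌊1620895·110/10000⌋=17829; principal=175116-17829=157287; balance=1620895-157287=1463608
19. interest=⌊1463608·110/10000⌋=16099; principal=175116-16099=159017; balance=1463608-159017=1304591
20. interest=⌊1304591·110/10000⌋=14350; principal=175116-14350=160766; balance=1304591-160766=1143825
21. interest=⌊1143825·110/10000⌋=12582; principal=175116-12582=162534; balance=1143825-162534=981291
22. interest=⌊981291·110/10000⌋=10794; principal=175116-10794=164322; balance=981291-164322=816969
23. interest=⌊816969·110/10000⌋=8986; principal=175116-8986=166130; balance=816969-166130=650839
24. interest=⌊650839·110/10000⌋=7159; principal=175116-7159=167957; balance=650839-167957=482882
25. interest=⌊482882·110/10000⌋=5311; principal=175116-5311=169805; balance=482882-169805=313077
26. interest=⌊313077·110/10000⌋=3443; principal=175116-3443=171673; balance=313077-171673=141404
27. interest=⌊141404·110/10000⌋=1555; principal=min(175116-1555,141404)=141404; balance=141404-141404=0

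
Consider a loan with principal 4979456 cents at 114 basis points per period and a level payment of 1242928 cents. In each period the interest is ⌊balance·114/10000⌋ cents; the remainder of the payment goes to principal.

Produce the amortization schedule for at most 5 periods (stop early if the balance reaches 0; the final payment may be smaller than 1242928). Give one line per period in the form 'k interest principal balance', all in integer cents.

1. interest=⌊4979456·114/10000⌋=56765; principal=1242928-56765=1186163; balance=4979456-1186163=3793293
2. interest=⌊3793293·114/10000⌋=43243; principal=1242928-43243=1199685; balance=3793293-1199685=2593608
3. interest=⌊2593608·114/10000⌋=29567; principal=1242928-29567=1213361; balance=2593608-1213361=1380247
4. interest=⌊1380247·114/10000⌋=15734; principal=1242928-15734=1227194; balance=1380247-1227194=153053
5. interest=⌊153053·114/10000⌋=1744; principal=min(1242928-1744,153053)=153053; balance=153053-153053=0

1 56765 1186163 3793293
2 43243 1199685 2593608
3 29567 1213361 1380247
4 15734 1227194 153053
5 1744 153053 0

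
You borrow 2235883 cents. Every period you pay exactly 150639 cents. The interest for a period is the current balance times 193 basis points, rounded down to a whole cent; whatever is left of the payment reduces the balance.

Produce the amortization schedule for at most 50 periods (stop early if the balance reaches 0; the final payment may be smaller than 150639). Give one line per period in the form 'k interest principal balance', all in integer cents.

1. interest=⌊2235883·193/10000⌋=43152; principal=150639-43152=107487; balance=2235883-107487=2128396
2. interest=⌊2128396·193/10000⌋=41078; principal=150639-41078=109561; balance=2128396-109561=2018835
3. interest=⌊2018835·193/10000⌋=38963; principal=150639-38963=111676; balance=2018835-111676=1907159
4. interest=⌊1907159·193/10000⌋=36808; principal=150639-36808=113831; balance=1907159-113831=1793328
5. interest=⌊1793328·193/10000⌋=34611; principal=150639-34611=116028; balance=1793328-116028=1677300
6. interest=⌊1677300·193/10000⌋=32371; principal=150639-32371=118268; balance=1677300-118268=1559032
7. interest=⌊1559032·193/10000⌋=30089; principal=150639-30089=120550; balance=1559032-120550=1438482
8. interest=⌊1438482·193/10000⌋=27762; principal=150639-27762=122877; balance=1438482-122877=1315605
9. interest=⌊1315605·193/10000⌋=25391; principal=150639-25391=125248; balance=1315605-125248=1190357
10. interest=⌊1190357·193/10000⌋=22973; principal=150639-22973=127666; balance=1190357-127666=1062691
11. interest=⌊1062691·193/10000⌋=20509; principal=150639-20509=130130; balance=1062691-130130=932561
12. interest=⌊932561·193/10000⌋=17998; principal=150639-17998=132641; balance=932561-132641=799920
13. interest=⌊799920·193/10000⌋=15438; principal=150639-15438=135201; balance=799920-135201=664719
14. interest=⌊664719·193/10000⌋=12829; principal=150639-12829=137810; balance=664719-137810=526909
15. interest=⌊526909·193/10000⌋=10169; principal=150639-10169=140470; balance=526909-140470=386439
16. interest=⌊386439·193/10000⌋=7458; principal=150639-7458=143181; balance=386439-143181=243258
17. interest=⌊243258·193/10000⌋=4694; principal=150639-4694=145945; balance=243258-145945=97313
18. interest=⌊97313·193/10000⌋=1878; principal=min(150639-1878,97313)=97313; balance=97313-97313=0

1 43152 107487 2128396
2 41078 109561 2018835
3 38963 111676 1907159
4 36808 113831 1793328
5 34611 116028 1677300
6 32371 118268 1559032
7 30089 120550 1438482
8 27762 122877 1315605
9 25391 125248 1190357
10 22973 127666 1062691
11 20509 130130 932561
12 17998 132641 799920
13 15438 135201 664719
14 12829 137810 526909
15 10169 140470 386439
16 7458 143181 243258
17 4694 145945 97313
18 1878 97313 0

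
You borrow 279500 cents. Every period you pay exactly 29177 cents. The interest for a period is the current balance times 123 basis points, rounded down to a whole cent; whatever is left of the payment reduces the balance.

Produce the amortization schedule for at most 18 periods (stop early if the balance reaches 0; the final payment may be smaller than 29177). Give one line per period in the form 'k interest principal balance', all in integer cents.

1 3437 25740 253760
2 3121 26056 227704
3 2800 26377 201327
4 2476 26701 174626
5 2147 27030 147596
6 1815 27362 120234
7 1478 27699 92535
8 1138 28039 64496
9 793 28384 36112
10 444 28733 7379
11 90 7379 0

1. interest=⌊279500·123/10000⌋=3437; principal=29177-3437=25740; balance=279500-25740=253760
2. interest=⌊253760·123/10000⌋=3121; principal=29177-3121=26056; balance=253760-26056=227704
3. interest=⌊227704·123/10000⌋=2800; principal=29177-2800=26377; balance=227704-26377=201327
4. interest=⌊201327·123/10000⌋=2476; principal=29177-2476=26701; balance=201327-26701=174626
5. interest=⌊174626·123/10000⌋=2147; principal=29177-2147=27030; balance=174626-27030=147596
6. interest=⌊147596·123/10000⌋=1815; principal=29177-1815=27362; balance=147596-27362=120234
7. interest=⌊120234·123/10000⌋=1478; principal=29177-1478=27699; balance=120234-27699=92535
8. interest=⌊92535·123/10000⌋=1138; principal=29177-1138=28039; balance=92535-28039=64496
9. interest=⌊64496·123/10000⌋=793; principal=29177-793=28384; balance=64496-28384=36112
10. interest=⌊36112·123/10000⌋=444; principal=29177-444=28733; balance=36112-28733=7379
11. interest=⌊7379·123/10000⌋=90; principal=min(29177-90,7379)=7379; balance=7379-7379=0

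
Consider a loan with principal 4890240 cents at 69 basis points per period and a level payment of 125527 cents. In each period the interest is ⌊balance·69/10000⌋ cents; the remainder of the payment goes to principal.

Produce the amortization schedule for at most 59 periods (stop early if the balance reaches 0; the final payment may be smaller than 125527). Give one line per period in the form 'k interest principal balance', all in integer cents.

1. interest=⌊4890240·69/10000⌋=33742; principal=125527-33742=91785; balance=4890240-91785=4798455
2. interest=⌊4798455·69/10000⌋=33109; principal=125527-33109=92418; balance=4798455-92418=4706037
3. interest=⌊4706037·69/10000⌋=32471; principal=125527-32471=93056; balance=4706037-93056=4612981
4. interest=⌊4612981·69/10000⌋=31829; principal=125527-31829=93698; balance=4612981-93698=4519283
5. interest=⌊4519283·69/10000⌋=31183; principal=125527-31183=94344; balance=4519283-94344=4424939
6. interest=⌊4424939·69/10000⌋=30532; principal=125527-30532=94995; balance=4424939-94995=4329944
7. interest=⌊4329944·69/10000⌋=29876; principal=125527-29876=95651; balance=4329944-95651=4234293
8. interest=⌊4234293·69/10000⌋=29216; principal=125527-29216=96311; balance=4234293-96311=4137982
9. interest=⌊4137982·69/10000⌋=28552; principal=125527-28552=96975; balance=4137982-96975=4041007
10. interest=⌊4041007·69/10000⌋=27882; principal=125527-27882=97645; balance=4041007-97645=3943362
11. interest=⌊3943362·69/10000⌋=27209; principal=125527-27209=98318; balance=3943362-98318=3845044
12. interest=⌊3845044·69/10000⌋=26530; principal=125527-26530=98997; balance=3845044-98997=3746047
13. interest=⌊3746047·69/10000⌋=25847; principal=125527-25847=99680; balance=3746047-99680=3646367
14. interest=⌊3646367·69/10000⌋=25159; principal=125527-25159=100368; balance=3646367-100368=3545999
15. interest=⌊3545999·69/10000⌋=24467; principal=125527-24467=101060; balance=3545999-101060=3444939
16. interest=⌊3444939·69/10000⌋=23770; principal=125527-23770=101757; balance=3444939-101757=3343182
17. interest=⌊3343182·69/10000⌋=23067; principal=125527-23067=102460; balance=3343182-102460=3240722
18. interest=⌊3240722·69/10000⌋=22360; principal=125527-22360=103167; balance=3240722-103167=3137555
19. interest=⌊3137555·69/10000⌋=21649; principal=125527-21649=103878; balance=3137555-103878=3033677
20. interest=⌊3033677·69/10000⌋=20932; principal=125527-20932=104595; balance=3033677-104595=2929082
21. interest=⌊2929082·69/10000⌋=20210; principal=125527-20210=105317; balance=2929082-105317=2823765
22. interest=⌊2823765·69/10000⌋=19483; principal=125527-19483=106044; balance=2823765-106044=2717721
23. interest=⌊2717721·69/10000⌋=18752; principal=125527-18752=106775; balance=2717721-106775=2610946
24. interest=⌊2610946·69/10000⌋=18015; principal=125527-18015=107512; balance=2610946-107512=2503434
25. interest=⌊2503434·69/10000⌋=17273; principal=125527-17273=108254; balance=2503434-108254=2395180
26. interest=⌊2395180·69/10000⌋=16526; principal=125527-16526=109001; balance=2395180-109001=2286179
27. interest=⌊2286179·69/10000⌋=15774; principal=125527-15774=109753; balance=2286179-109753=2176426
28. interest=⌊2176426·69/10000⌋=15017; principal=125527-15017=110510; balance=2176426-110510=2065916
29. interest=⌊2065916·69/10000⌋=14254; principal=125527-14254=111273; balance=2065916-111273=1954643
30. interest=⌊1954643·69/10000⌋=13487; principal=125527-13487=112040; balance=1954643-112040=1842603
31. interest=⌊1842603·69/10000⌋=12713; principal=125527-12713=112814; balance=1842603-112814=1729789
32. interest=⌊1729789·69/10000⌋=11935; principal=125527-11935=113592; balance=1729789-113592=1616197
33. interest=⌊1616197·69/10000⌋=11151; principal=125527-11151=114376; balance=1616197-114376=1501821
34. interest=⌊1501821·69/10000⌋=10362; principal=125527-10362=115165; balance=1501821-115165=1386656
35. interest=⌊1386656·69/10000⌋=9567; principal=125527-9567=115960; balance=1386656-115960=1270696
36. interest=⌊1270696·69/10000⌋=8767; principal=125527-8767=116760; balance=1270696-116760=1153936
37. interest=⌊1153936·69/10000⌋=7962; principal=125527-7962=117565; balance=1153936-117565=1036371
38. interest=⌊1036371·69/10000⌋=7150; principal=125527-7150=118377; balance=1036371-118377=917994
39. interest=⌊917994·69/10000⌋=6334; principal=125527-6334=119193; balance=917994-119193=798801
40. interest=⌊798801·69/10000⌋=5511; principal=125527-5511=120016; balance=798801-120016=678785
41. interest=⌊678785·69/10000⌋=4683; principal=125527-4683=120844; balance=678785-120844=557941
42. interest=⌊557941·69/10000⌋=3849; principal=125527-3849=121678; balance=557941-121678=436263
43. interest=⌊436263·69/10000⌋=3010; principal=125527-3010=122517; balance=436263-122517=313746
44. interest=⌊313746·69/10000⌋=2164; principal=125527-2164=123363; balance=313746-123363=190383
45. interest=⌊190383·69/10000⌋=1313; principal=125527-1313=124214; balance=190383-124214=66169
46. interest=⌊66169·69/10000⌋=456; principal=min(125527-456,66169)=66169; balance=66169-66169=0

1 33742 91785 4798455
2 33109 92418 4706037
3 32471 93056 4612981
4 31829 93698 4519283
5 31183 94344 4424939
6 30532 94995 4329944
7 29876 95651 4234293
8 29216 96311 4137982
9 28552 96975 4041007
10 27882 97645 3943362
11 27209 98318 3845044
12 26530 98997 3746047
13 25847 99680 3646367
14 25159 100368 3545999
15 24467 101060 3444939
16 23770 101757 3343182
17 23067 102460 3240722
18 22360 103167 3137555
19 21649 103878 3033677
20 20932 104595 2929082
21 20210 105317 2823765
22 19483 106044 2717721
23 18752 106775 2610946
24 18015 107512 2503434
25 17273 108254 2395180
26 16526 109001 2286179
27 15774 109753 2176426
28 15017 110510 2065916
29 14254 111273 1954643
30 13487 112040 1842603
31 12713 112814 1729789
32 11935 113592 1616197
33 11151 114376 1501821
34 10362 115165 1386656
35 9567 115960 1270696
36 8767 116760 1153936
37 7962 117565 1036371
38 7150 118377 917994
39 6334 119193 798801
40 5511 120016 678785
41 4683 120844 557941
42 3849 121678 436263
43 3010 122517 313746
44 2164 123363 190383
45 1313 124214 66169
46 456 66169 0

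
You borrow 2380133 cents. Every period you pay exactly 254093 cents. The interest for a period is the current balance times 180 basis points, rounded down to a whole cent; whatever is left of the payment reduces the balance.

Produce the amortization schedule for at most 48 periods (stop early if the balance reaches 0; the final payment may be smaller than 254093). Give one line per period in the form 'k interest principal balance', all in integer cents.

1. interest=⌊2380133·180/10000⌋=42842; principal=254093-42842=211251; balance=2380133-211251=2168882
2. interest=⌊2168882·180/10000⌋=39039; principal=254093-39039=215054; balance=2168882-215054=1953828
3. interest=⌊1953828·180/10000⌋=35168; principal=254093-35168=218925; balance=1953828-218925=1734903
4. interest=⌊1734903·180/10000⌋=31228; principal=254093-31228=222865; balance=1734903-222865=1512038
5. interest=⌊1512038·180/10000⌋=27216; principal=254093-27216=226877; balance=1512038-226877=1285161
6. interest=⌊1285161·180/10000⌋=23132; principal=254093-23132=230961; balance=1285161-230961=1054200
7. interest=⌊1054200·180/10000⌋=18975; principal=254093-18975=235118; balance=1054200-235118=819082
8. interest=⌊819082·180/10000⌋=14743; principal=254093-14743=239350; balance=819082-239350=579732
9. interest=⌊579732·180/10000⌋=10435; principal=254093-10435=243658; balance=579732-243658=336074
10. interest=⌊336074·180/10000⌋=6049; principal=254093-6049=248044; balance=336074-248044=88030
11. interest=⌊88030·180/10000⌋=1584; principal=min(254093-1584,88030)=88030; balance=88030-88030=0

1 42842 211251 2168882
2 39039 215054 1953828
3 35168 218925 1734903
4 31228 222865 1512038
5 27216 226877 1285161
6 23132 230961 1054200
7 18975 235118 819082
8 14743 239350 579732
9 10435 243658 336074
10 6049 248044 88030
11 1584 88030 0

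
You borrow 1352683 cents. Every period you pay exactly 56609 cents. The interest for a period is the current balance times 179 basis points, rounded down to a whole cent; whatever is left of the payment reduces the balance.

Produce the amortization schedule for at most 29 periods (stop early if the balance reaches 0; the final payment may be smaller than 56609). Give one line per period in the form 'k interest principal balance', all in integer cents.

1. interest=⌊1352683·179/10000⌋=24213; principal=56609-24213=32396; balance=1352683-32396=1320287
2. interest=⌊1320287·179/10000⌋=23633; principal=56609-23633=32976; balance=1320287-32976=1287311
3. interest=⌊1287311·179/10000⌋=23042; principal=56609-23042=33567; balance=1287311-33567=1253744
4. interest=⌊1253744·179/10000⌋=22442; principal=56609-22442=34167; balance=1253744-34167=1219577
5. interest=⌊1219577·179/10000⌋=21830; principal=56609-21830=34779; balance=1219577-34779=1184798
6. interest=⌊1184798·179/10000⌋=21207; principal=56609-21207=35402; balance=1184798-35402=1149396
7. interest=⌊1149396·179/10000⌋=20574; principal=56609-20574=36035; balance=1149396-36035=1113361
8. interest=⌊1113361·179/10000⌋=19929; principal=56609-19929=36680; balance=1113361-36680=1076681
9. interest=⌊1076681·179/10000⌋=19272; principal=56609-19272=37337; balance=1076681-37337=1039344
10. interest=⌊1039344·179/10000⌋=18604; principal=56609-18604=38005; balance=1039344-38005=1001339
11. interest=⌊1001339·179/10000⌋=17923; principal=56609-17923=38686; balance=1001339-38686=962653
12. interest=⌊962653·179/10000⌋=17231; principal=56609-17231=39378; balance=962653-39378=923275
13. interest=⌊923275·179/10000⌋=16526; principal=56609-16526=40083; balance=923275-40083=883192
14. interest=⌊883192·179/10000⌋=15809; principal=56609-15809=40800; balance=883192-40800=842392
15. interest=⌊842392·179/10000⌋=15078; principal=56609-15078=41531; balance=842392-41531=800861
16. interest=⌊800861·179/10000⌋=14335; principal=56609-14335=42274; balance=800861-42274=758587
17. interest=⌊758587·179/10000⌋=13578; principal=56609-13578=43031; balance=758587-43031=715556
18. interest=⌊715556·179/10000⌋=12808; principal=56609-12808=43801; balance=715556-43801=671755
19. interest=⌊671755·179/10000⌋=12024; principal=56609-12024=44585; balance=671755-44585=627170
20. interest=⌊627170·179/10000⌋=11226; principal=56609-11226=45383; balance=627170-45383=581787
21. interest=⌊581787·179/10000⌋=10413; principal=56609-10413=46196; balance=581787-46196=535591
22. interest=⌊535591·179/10000⌋=9587; principal=56609-9587=47022; balance=535591-47022=488569
23. interest=⌊488569·179/10000⌋=8745; principal=56609-8745=47864; balance=488569-47864=440705
24. interest=⌊440705·179/10000⌋=7888; principal=56609-7888=48721; balance=440705-48721=391984
25. interest=⌊391984·179/10000⌋=7016; principal=56609-7016=49593; balance=391984-49593=342391
26. interest=⌊342391·179/10000⌋=6128; principal=56609-6128=50481; balance=342391-50481=291910
27. interest=⌊291910·179/10000⌋=5225; principal=56609-5225=51384; balance=291910-51384=240526
28. interest=⌊240526·179/10000⌋=4305; principal=56609-4305=52304; balance=240526-52304=188222
29. interest=⌊188222·179/10000⌋=3369; principal=56609-3369=53240; balance=188222-53240=134982

1 24213 32396 1320287
2 23633 32976 1287311
3 23042 33567 1253744
4 22442 34167 1219577
5 21830 34779 1184798
6 21207 35402 1149396
7 20574 36035 1113361
8 19929 36680 1076681
9 19272 37337 1039344
10 18604 38005 1001339
11 17923 38686 962653
12 17231 39378 923275
13 16526 40083 883192
14 15809 40800 842392
15 15078 41531 800861
16 14335 42274 758587
17 13578 43031 715556
18 12808 43801 671755
19 12024 44585 627170
20 11226 45383 581787
21 10413 46196 535591
22 9587 47022 488569
23 8745 47864 440705
24 7888 48721 391984
25 7016 49593 342391
26 6128 50481 291910
27 5225 51384 240526
28 4305 52304 188222
29 3369 53240 134982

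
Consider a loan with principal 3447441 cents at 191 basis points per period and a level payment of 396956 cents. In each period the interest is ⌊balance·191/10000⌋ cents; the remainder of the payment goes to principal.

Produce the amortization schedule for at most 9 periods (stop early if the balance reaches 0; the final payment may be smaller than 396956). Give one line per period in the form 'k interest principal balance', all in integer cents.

1 65846 331110 3116331
2 59521 337435 2778896
3 53076 343880 2435016
4 46508 350448 2084568
5 39815 357141 1727427
6 32993 363963 1363464
7 26042 370914 992550
8 18957 377999 614551
9 11737 385219 229332

1. interest=⌊3447441·191/10000⌋=65846; principal=396956-65846=331110; balance=3447441-331110=3116331
2. interest=⌊3116331·191/10000⌋=59521; principal=396956-59521=337435; balance=3116331-337435=2778896
3. interest=⌊2778896·191/10000⌋=53076; principal=396956-53076=343880; balance=2778896-343880=2435016
4. interest=⌊2435016·191/10000⌋=46508; principal=396956-46508=350448; balance=2435016-350448=2084568
5. interest=⌊2084568·191/10000⌋=39815; principal=396956-39815=357141; balance=2084568-357141=1727427
6. interest=⌊1727427·191/10000⌋=32993; principal=396956-32993=363963; balance=1727427-363963=1363464
7. interest=⌊1363464·191/10000⌋=26042; principal=396956-26042=370914; balance=1363464-370914=992550
8. interest=⌊992550·191/10000⌋=18957; principal=396956-18957=377999; balance=992550-377999=614551
9. interest=⌊614551·191/10000⌋=11737; principal=396956-11737=385219; balance=614551-385219=229332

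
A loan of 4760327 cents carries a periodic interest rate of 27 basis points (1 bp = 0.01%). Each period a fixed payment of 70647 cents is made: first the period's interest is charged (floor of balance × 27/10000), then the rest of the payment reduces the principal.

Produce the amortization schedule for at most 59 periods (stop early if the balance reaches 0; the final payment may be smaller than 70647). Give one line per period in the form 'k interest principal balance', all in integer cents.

1. interest=⌊4760327·27/10000⌋=12852; principal=70647-12852=57795; balance=4760327-57795=4702532
2. interest=⌊4702532·27/10000⌋=12696; principal=70647-12696=57951; balance=4702532-57951=4644581
3. interest=⌊4644581·27/10000⌋=12540; principal=70647-12540=58107; balance=4644581-58107=4586474
4. interest=⌊4586474·27/10000⌋=12383; principal=70647-12383=58264; balance=4586474-58264=4528210
5. interest=⌊4528210·27/10000⌋=12226; principal=70647-12226=58421; balance=4528210-58421=4469789
6. interest=⌊4469789·27/10000⌋=12068; principal=70647-12068=58579; balance=4469789-58579=4411210
7. interest=⌊4411210·27/10000⌋=11910; principal=70647-11910=58737; balance=4411210-58737=4352473
8. interest=⌊4352473·27/10000⌋=11751; principal=70647-11751=58896; balance=4352473-58896=4293577
9. interest=⌊4293577·27/10000⌋=11592; principal=70647-11592=59055; balance=4293577-59055=4234522
10. interest=⌊4234522·27/10000⌋=11433; principal=70647-11433=59214; balance=4234522-59214=4175308
11. interest=⌊4175308·27/10000⌋=11273; principal=70647-11273=59374; balance=4175308-59374=4115934
12. interest=⌊4115934·27/10000⌋=11113; principal=70647-11113=59534; balance=4115934-59534=4056400
13. interest=⌊4056400·27/10000⌋=10952; principal=70647-10952=59695; balance=4056400-59695=3996705
14. interest=⌊3996705·27/10000⌋=10791; principal=70647-10791=59856; balance=3996705-59856=3936849
15. interest=⌊3936849·27/10000⌋=10629; principal=70647-10629=60018; balance=3936849-60018=3876831
16. interest=⌊3876831·27/10000⌋=10467; principal=70647-10467=60180; balance=3876831-60180=3816651
17. interest=⌊3816651·27/10000⌋=10304; principal=70647-10304=60343; balance=3816651-60343=3756308
18. interest=⌊3756308·27/10000⌋=10142; principal=70647-10142=60505; balance=3756308-60505=3695803
19. interest=⌊3695803·27/10000⌋=9978; principal=70647-9978=60669; balance=3695803-60669=3635134
20. interest=⌊3635134·27/10000⌋=9814; principal=70647-9814=60833; balance=3635134-60833=3574301
21. interest=⌊3574301·27/10000⌋=9650; principal=70647-9650=60997; balance=3574301-60997=3513304
22. interest=⌊3513304·27/10000⌋=9485; principal=70647-9485=61162; balance=3513304-61162=3452142
23. interest=⌊3452142·27/10000⌋=9320; principal=70647-9320=61327; balance=3452142-61327=3390815
24. interest=⌊3390815·27/10000⌋=9155; principal=70647-9155=61492; balance=3390815-61492=3329323
25. interest=⌊3329323·27/10000⌋=8989; principal=70647-8989=61658; balance=3329323-61658=3267665
26. interest=⌊3267665·27/10000⌋=8822; principal=70647-8822=61825; balance=3267665-61825=3205840
27. interest=⌊3205840·27/10000⌋=8655; principal=70647-8655=61992; balance=3205840-61992=3143848
28. interest=⌊3143848·27/10000⌋=8488; principal=70647-8488=62159; balance=3143848-62159=3081689
29. interest=⌊3081689·27/10000⌋=8320; principal=70647-8320=62327; balance=3081689-62327=3019362
30. interest=⌊3019362·27/10000⌋=8152; principal=70647-8152=62495; balance=3019362-62495=2956867
31. interest=⌊2956867·27/10000⌋=7983; principal=70647-7983=62664; balance=2956867-62664=2894203
32. interest=⌊2894203·27/10000⌋=7814; principal=70647-7814=62833; balance=2894203-62833=2831370
33. interest=⌊2831370·27/10000⌋=7644; principal=70647-7644=63003; balance=2831370-63003=2768367
34. interest=⌊2768367·27/10000⌋=7474; principal=70647-7474=63173; balance=2768367-63173=2705194
35. interest=⌊2705194·27/10000⌋=7304; principal=70647-7304=63343; balance=2705194-63343=2641851
36. interest=⌊2641851·27/10000⌋=7132; principal=70647-7132=63515; balance=2641851-63515=2578336
37. interest=⌊2578336·27/10000⌋=6961; principal=70647-6961=63686; balance=2578336-63686=2514650
38. interest=⌊2514650·27/10000⌋=6789; principal=70647-6789=63858; balance=2514650-63858=2450792
39. interest=⌊2450792·27/10000⌋=6617; principal=70647-6617=64030; balance=2450792-64030=2386762
40. interest=⌊2386762·27/10000⌋=6444; principal=70647-6444=64203; balance=2386762-64203=2322559
41. interest=⌊2322559·27/10000⌋=6270; principal=70647-6270=64377; balance=2322559-64377=2258182
42. interest=⌊2258182·27/10000⌋=6097; principal=70647-6097=64550; balance=2258182-64550=2193632
43. interest=⌊2193632·27/10000⌋=5922; principal=70647-5922=64725; balance=2193632-64725=2128907
44. interest=⌊2128907·27/10000⌋=5748; principal=70647-5748=64899; balance=2128907-64899=2064008
45. interest=⌊2064008·27/10000⌋=5572; principal=70647-5572=65075; balance=2064008-65075=1998933
46. interest=⌊1998933·27/10000⌋=5397; principal=70647-5397=65250; balance=1998933-65250=1933683
47. interest=⌊1933683·27/10000⌋=5220; principal=70647-5220=65427; balance=1933683-65427=1868256
48. interest=⌊1868256·27/10000⌋=5044; principal=70647-5044=65603; balance=1868256-65603=1802653
49. interest=⌊1802653·27/10000⌋=4867; principal=70647-4867=65780; balance=1802653-65780=1736873
50. interest=⌊1736873·27/10000⌋=4689; principal=70647-4689=65958; balance=1736873-65958=1670915
51. interest=⌊1670915·27/10000⌋=4511; principal=70647-4511=66136; balance=1670915-66136=1604779
52. interest=⌊1604779·27/10000⌋=4332; principal=70647-4332=66315; balance=1604779-66315=1538464
53. interest=⌊1538464·27/10000⌋=4153; principal=70647-4153=66494; balance=1538464-66494=1471970
54. interest=⌊1471970·27/10000⌋=3974; principal=70647-3974=66673; balance=1471970-66673=1405297
55. interest=⌊1405297·27/10000⌋=3794; principal=70647-3794=66853; balance=1405297-66853=1338444
56. interest=⌊1338444·27/10000⌋=3613; principal=70647-3613=67034; balance=1338444-67034=1271410
57. interest=⌊1271410·27/10000⌋=3432; principal=70647-3432=67215; balance=1271410-67215=1204195
58. interest=⌊1204195·27/10000⌋=3251; principal=70647-3251=67396; balance=1204195-67396=1136799
59. interest=⌊1136799·27/10000⌋=3069; principal=70647-3069=67578; balance=1136799-67578=1069221

1 12852 57795 4702532
2 12696 57951 4644581
3 12540 58107 4586474
4 12383 58264 4528210
5 12226 58421 4469789
6 12068 58579 4411210
7 11910 58737 4352473
8 11751 58896 4293577
9 11592 59055 4234522
10 11433 59214 4175308
11 11273 59374 4115934
12 11113 59534 4056400
13 10952 59695 3996705
14 10791 59856 3936849
15 10629 60018 3876831
16 10467 60180 3816651
17 10304 60343 3756308
18 10142 60505 3695803
19 9978 60669 3635134
20 9814 60833 3574301
21 9650 60997 3513304
22 9485 61162 3452142
23 9320 61327 3390815
24 9155 61492 3329323
25 8989 61658 3267665
26 8822 61825 3205840
27 8655 61992 3143848
28 8488 62159 3081689
29 8320 62327 3019362
30 8152 62495 2956867
31 7983 62664 2894203
32 7814 62833 2831370
33 7644 63003 2768367
34 7474 63173 2705194
35 7304 63343 2641851
36 7132 63515 2578336
37 6961 63686 2514650
38 6789 63858 2450792
39 6617 64030 2386762
40 6444 64203 2322559
41 6270 64377 2258182
42 6097 64550 2193632
43 5922 64725 2128907
44 5748 64899 2064008
45 5572 65075 1998933
46 5397 65250 1933683
47 5220 65427 1868256
48 5044 65603 1802653
49 4867 65780 1736873
50 4689 65958 1670915
51 4511 66136 1604779
52 4332 66315 1538464
53 4153 66494 1471970
54 3974 66673 1405297
55 3794 66853 1338444
56 3613 67034 1271410
57 3432 67215 1204195
58 3251 67396 1136799
59 3069 67578 1069221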